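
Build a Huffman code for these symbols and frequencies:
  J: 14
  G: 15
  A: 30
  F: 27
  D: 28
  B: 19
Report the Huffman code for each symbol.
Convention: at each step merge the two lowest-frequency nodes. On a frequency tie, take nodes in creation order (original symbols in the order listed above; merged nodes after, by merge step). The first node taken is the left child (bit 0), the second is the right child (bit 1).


Huffman tree construction:
Step 1: Merge J(14) + G(15) = 29
Step 2: Merge B(19) + F(27) = 46
Step 3: Merge D(28) + (J+G)(29) = 57
Step 4: Merge A(30) + (B+F)(46) = 76
Step 5: Merge (D+(J+G))(57) + (A+(B+F))(76) = 133
Read each symbol's code off the tree from the root (left child = 0, right child = 1).

Codes:
  J: 010 (length 3)
  G: 011 (length 3)
  A: 10 (length 2)
  F: 111 (length 3)
  D: 00 (length 2)
  B: 110 (length 3)
Average code length: 341/133 = 2.5639 bits/symbol


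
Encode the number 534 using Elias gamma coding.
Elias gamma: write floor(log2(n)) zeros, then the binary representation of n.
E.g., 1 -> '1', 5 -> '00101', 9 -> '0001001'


num_bits = floor(log2(534)) + 1 = 10
leading_zeros = num_bits - 1 = 9
binary(534) = 1000010110

Elias gamma(534) = '000000000' + '1000010110' = 0000000001000010110 (19 bits)


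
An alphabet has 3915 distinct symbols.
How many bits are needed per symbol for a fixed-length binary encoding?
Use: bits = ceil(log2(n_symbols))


log2(3915) = 11.9348
Bracket: 2^11 = 2048 < 3915 <= 2^12 = 4096
So ceil(log2(3915)) = 12

bits = ceil(log2(3915)) = ceil(11.9348) = 12 bits


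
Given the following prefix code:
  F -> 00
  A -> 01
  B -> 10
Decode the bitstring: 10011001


Decoding step by step:
Bits 10 -> B
Bits 01 -> A
Bits 10 -> B
Bits 01 -> A


Decoded message: BABA


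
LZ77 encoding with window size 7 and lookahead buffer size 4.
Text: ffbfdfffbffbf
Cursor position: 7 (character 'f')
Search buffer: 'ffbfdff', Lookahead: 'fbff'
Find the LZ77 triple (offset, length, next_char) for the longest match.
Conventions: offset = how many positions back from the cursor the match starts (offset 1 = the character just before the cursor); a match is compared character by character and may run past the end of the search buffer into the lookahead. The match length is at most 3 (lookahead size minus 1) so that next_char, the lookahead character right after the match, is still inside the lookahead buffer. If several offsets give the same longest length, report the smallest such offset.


Try each offset into the search buffer:
  offset=1 (pos 6, char 'f'): match length 1
  offset=2 (pos 5, char 'f'): match length 1
  offset=3 (pos 4, char 'd'): match length 0
  offset=4 (pos 3, char 'f'): match length 1
  offset=5 (pos 2, char 'b'): match length 0
  offset=6 (pos 1, char 'f'): match length 3
  offset=7 (pos 0, char 'f'): match length 1
Longest match has length 3 at offset 6.
next_char = character at position 7 + 3 = 10 -> 'f'

Best match: offset=6, length=3 (matching 'fbf' starting at position 1)
LZ77 triple: (6, 3, 'f')


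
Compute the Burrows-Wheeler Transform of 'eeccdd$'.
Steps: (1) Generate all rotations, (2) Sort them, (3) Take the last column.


Rotations (sorted):
  0: $eeccdd -> last char: d
  1: ccdd$ee -> last char: e
  2: cdd$eec -> last char: c
  3: d$eeccd -> last char: d
  4: dd$eecc -> last char: c
  5: eccdd$e -> last char: e
  6: eeccdd$ -> last char: $


BWT = decdce$


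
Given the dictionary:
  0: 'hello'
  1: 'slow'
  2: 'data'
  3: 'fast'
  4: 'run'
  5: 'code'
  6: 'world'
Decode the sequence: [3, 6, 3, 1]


Look up each index in the dictionary:
  3 -> 'fast'
  6 -> 'world'
  3 -> 'fast'
  1 -> 'slow'

Decoded: "fast world fast slow"


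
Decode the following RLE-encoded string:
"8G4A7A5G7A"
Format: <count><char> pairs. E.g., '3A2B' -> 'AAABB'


Expanding each <count><char> pair:
  8G -> 'GGGGGGGG'
  4A -> 'AAAA'
  7A -> 'AAAAAAA'
  5G -> 'GGGGG'
  7A -> 'AAAAAAA'

Decoded = GGGGGGGGAAAAAAAAAAAGGGGGAAAAAAA


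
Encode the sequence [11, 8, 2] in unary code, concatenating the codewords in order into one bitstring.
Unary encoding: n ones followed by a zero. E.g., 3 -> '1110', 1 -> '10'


Encode each number as n ones followed by a terminating 0:
  11 -> 111111111110 (12 bits)
  8 -> 111111110 (9 bits)
  2 -> 110 (3 bits)
Total length = 12 + 9 + 3 = 24 bits.

Unary([11, 8, 2]) = 111111111110111111110110 (24 bits)


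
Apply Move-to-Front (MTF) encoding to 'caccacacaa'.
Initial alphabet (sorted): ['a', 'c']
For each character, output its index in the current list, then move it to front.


MTF encoding:
'c': index 1 in ['a', 'c'] -> ['c', 'a']
'a': index 1 in ['c', 'a'] -> ['a', 'c']
'c': index 1 in ['a', 'c'] -> ['c', 'a']
'c': index 0 in ['c', 'a'] -> ['c', 'a']
'a': index 1 in ['c', 'a'] -> ['a', 'c']
'c': index 1 in ['a', 'c'] -> ['c', 'a']
'a': index 1 in ['c', 'a'] -> ['a', 'c']
'c': index 1 in ['a', 'c'] -> ['c', 'a']
'a': index 1 in ['c', 'a'] -> ['a', 'c']
'a': index 0 in ['a', 'c'] -> ['a', 'c']


Output: [1, 1, 1, 0, 1, 1, 1, 1, 1, 0]


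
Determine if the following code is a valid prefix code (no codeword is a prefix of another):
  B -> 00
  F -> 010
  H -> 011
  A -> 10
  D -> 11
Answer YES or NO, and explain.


Checking each pair (does one codeword prefix another?):
  B='00' vs F='010': no prefix
  B='00' vs H='011': no prefix
  B='00' vs A='10': no prefix
  B='00' vs D='11': no prefix
  F='010' vs B='00': no prefix
  F='010' vs H='011': no prefix
  F='010' vs A='10': no prefix
  F='010' vs D='11': no prefix
  H='011' vs B='00': no prefix
  H='011' vs F='010': no prefix
  H='011' vs A='10': no prefix
  H='011' vs D='11': no prefix
  A='10' vs B='00': no prefix
  A='10' vs F='010': no prefix
  A='10' vs H='011': no prefix
  A='10' vs D='11': no prefix
  D='11' vs B='00': no prefix
  D='11' vs F='010': no prefix
  D='11' vs H='011': no prefix
  D='11' vs A='10': no prefix
No violation found over all pairs.

YES -- this is a valid prefix code. No codeword is a prefix of any other codeword.


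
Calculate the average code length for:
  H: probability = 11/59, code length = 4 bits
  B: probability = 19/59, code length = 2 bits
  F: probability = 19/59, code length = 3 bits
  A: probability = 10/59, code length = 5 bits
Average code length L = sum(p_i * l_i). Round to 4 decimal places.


Weighted contributions p_i * l_i:
  H: (11/59) * 4 = 44/59
  B: (19/59) * 2 = 38/59
  F: (19/59) * 3 = 57/59
  A: (10/59) * 5 = 50/59
Sum = (44 + 38 + 57 + 50)/59 = 189/59

L = 189/59 = 3.2034 bits/symbol


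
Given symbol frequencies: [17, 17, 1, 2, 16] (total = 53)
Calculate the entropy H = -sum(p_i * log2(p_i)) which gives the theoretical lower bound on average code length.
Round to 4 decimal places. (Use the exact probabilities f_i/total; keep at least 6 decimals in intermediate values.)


Per-symbol terms -p_i * log2(p_i) with p_i = f_i/53:
  p = 17/53 = 0.320755: log2(p) = -1.640458, -p*log2(p) = 0.526185
  p = 17/53 = 0.320755: log2(p) = -1.640458, -p*log2(p) = 0.526185
  p = 1/53 = 0.018868: log2(p) = -5.727920, -p*log2(p) = 0.108074
  p = 2/53 = 0.037736: log2(p) = -4.727920, -p*log2(p) = 0.178412
  p = 16/53 = 0.301887: log2(p) = -1.727920, -p*log2(p) = 0.521636
H = 0.526185 + 0.526185 + 0.108074 + 0.178412 + 0.521636 = 1.860492

H = 1.8605 bits/symbol


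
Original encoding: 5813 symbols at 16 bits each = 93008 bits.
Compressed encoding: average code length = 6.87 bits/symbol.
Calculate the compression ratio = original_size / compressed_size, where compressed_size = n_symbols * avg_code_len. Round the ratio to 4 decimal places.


original_size = n_symbols * orig_bits = 5813 * 16 = 93008 bits
compressed_size = n_symbols * avg_code_len = 5813 * 6.87 = 39935.31 bits
ratio = original_size / compressed_size = 93008 / 39935.31 = 2.329

Compression ratio = 2.329


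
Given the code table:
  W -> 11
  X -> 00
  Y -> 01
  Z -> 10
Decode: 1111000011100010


Decoding:
11 -> W
11 -> W
00 -> X
00 -> X
11 -> W
10 -> Z
00 -> X
10 -> Z


Result: WWXXWZXZ


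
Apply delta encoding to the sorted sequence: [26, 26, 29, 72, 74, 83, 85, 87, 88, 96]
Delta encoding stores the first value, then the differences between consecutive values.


First value: 26
Deltas:
  26 - 26 = 0
  29 - 26 = 3
  72 - 29 = 43
  74 - 72 = 2
  83 - 74 = 9
  85 - 83 = 2
  87 - 85 = 2
  88 - 87 = 1
  96 - 88 = 8


Delta encoded: [26, 0, 3, 43, 2, 9, 2, 2, 1, 8]


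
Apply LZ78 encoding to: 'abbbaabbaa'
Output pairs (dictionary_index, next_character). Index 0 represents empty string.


LZ78 encoding steps:
Dictionary: {0: ''}
Step 1: w='' (idx 0), next='a' -> output (0, 'a'), add 'a' as idx 1
Step 2: w='' (idx 0), next='b' -> output (0, 'b'), add 'b' as idx 2
Step 3: w='b' (idx 2), next='b' -> output (2, 'b'), add 'bb' as idx 3
Step 4: w='a' (idx 1), next='a' -> output (1, 'a'), add 'aa' as idx 4
Step 5: w='bb' (idx 3), next='a' -> output (3, 'a'), add 'bba' as idx 5
Step 6: w='a' (idx 1), end of input -> output (1, '')


Encoded: [(0, 'a'), (0, 'b'), (2, 'b'), (1, 'a'), (3, 'a'), (1, '')]


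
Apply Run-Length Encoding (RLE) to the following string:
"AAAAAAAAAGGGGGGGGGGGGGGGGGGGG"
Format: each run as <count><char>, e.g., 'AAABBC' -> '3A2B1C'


Scanning runs left to right:
  i=0: run of 'A' x 9 -> '9A'
  i=9: run of 'G' x 20 -> '20G'

RLE = 9A20G


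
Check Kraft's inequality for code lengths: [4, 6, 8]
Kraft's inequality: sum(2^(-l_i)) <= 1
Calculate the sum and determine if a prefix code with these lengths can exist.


Sum = 2^(-4) + 2^(-6) + 2^(-8)
    = 0.0625 + 0.015625 + 0.00390625
    = 21/256 = 0.08203125
Since 0.08203125 <= 1, Kraft's inequality IS satisfied.
A prefix code with these lengths CAN exist.

Kraft sum = 0.08203125. Satisfied.


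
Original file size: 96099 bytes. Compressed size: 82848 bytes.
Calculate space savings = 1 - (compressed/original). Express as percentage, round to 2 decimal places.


ratio = compressed/original = 82848/96099 = 0.862111
savings = 1 - ratio = 1 - 0.862111 = 0.137889
as a percentage: 0.137889 * 100 = 13.79%

Space savings = 1 - 82848/96099 = 13.79%


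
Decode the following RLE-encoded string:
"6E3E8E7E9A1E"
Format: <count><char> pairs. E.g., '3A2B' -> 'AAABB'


Expanding each <count><char> pair:
  6E -> 'EEEEEE'
  3E -> 'EEE'
  8E -> 'EEEEEEEE'
  7E -> 'EEEEEEE'
  9A -> 'AAAAAAAAA'
  1E -> 'E'

Decoded = EEEEEEEEEEEEEEEEEEEEEEEEAAAAAAAAAE


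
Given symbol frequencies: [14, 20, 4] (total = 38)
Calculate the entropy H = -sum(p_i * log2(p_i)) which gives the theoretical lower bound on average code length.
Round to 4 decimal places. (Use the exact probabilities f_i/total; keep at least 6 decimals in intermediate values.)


Per-symbol terms -p_i * log2(p_i) with p_i = f_i/38:
  p = 14/38 = 0.368421: log2(p) = -1.440573, -p*log2(p) = 0.530737
  p = 20/38 = 0.526316: log2(p) = -0.925999, -p*log2(p) = 0.487368
  p = 4/38 = 0.105263: log2(p) = -3.247928, -p*log2(p) = 0.341887
H = 0.530737 + 0.487368 + 0.341887 = 1.359992

H = 1.36 bits/symbol


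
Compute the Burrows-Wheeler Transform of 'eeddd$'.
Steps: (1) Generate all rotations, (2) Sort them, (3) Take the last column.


Rotations (sorted):
  0: $eeddd -> last char: d
  1: d$eedd -> last char: d
  2: dd$eed -> last char: d
  3: ddd$ee -> last char: e
  4: eddd$e -> last char: e
  5: eeddd$ -> last char: $


BWT = dddee$


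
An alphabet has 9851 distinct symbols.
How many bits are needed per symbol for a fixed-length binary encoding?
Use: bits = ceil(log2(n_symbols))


log2(9851) = 13.2661
Bracket: 2^13 = 8192 < 9851 <= 2^14 = 16384
So ceil(log2(9851)) = 14

bits = ceil(log2(9851)) = ceil(13.2661) = 14 bits


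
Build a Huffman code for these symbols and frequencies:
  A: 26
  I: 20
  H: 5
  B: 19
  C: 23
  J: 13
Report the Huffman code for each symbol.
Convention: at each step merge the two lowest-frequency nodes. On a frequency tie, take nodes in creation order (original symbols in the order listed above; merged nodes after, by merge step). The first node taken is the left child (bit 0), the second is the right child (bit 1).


Huffman tree construction:
Step 1: Merge H(5) + J(13) = 18
Step 2: Merge (H+J)(18) + B(19) = 37
Step 3: Merge I(20) + C(23) = 43
Step 4: Merge A(26) + ((H+J)+B)(37) = 63
Step 5: Merge (I+C)(43) + (A+((H+J)+B))(63) = 106
Read each symbol's code off the tree from the root (left child = 0, right child = 1).

Codes:
  A: 10 (length 2)
  I: 00 (length 2)
  H: 1100 (length 4)
  B: 111 (length 3)
  C: 01 (length 2)
  J: 1101 (length 4)
Average code length: 267/106 = 2.5189 bits/symbol


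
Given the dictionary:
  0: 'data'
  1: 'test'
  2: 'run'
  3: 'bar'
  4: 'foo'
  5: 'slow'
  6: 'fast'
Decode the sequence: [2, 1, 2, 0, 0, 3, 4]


Look up each index in the dictionary:
  2 -> 'run'
  1 -> 'test'
  2 -> 'run'
  0 -> 'data'
  0 -> 'data'
  3 -> 'bar'
  4 -> 'foo'

Decoded: "run test run data data bar foo"


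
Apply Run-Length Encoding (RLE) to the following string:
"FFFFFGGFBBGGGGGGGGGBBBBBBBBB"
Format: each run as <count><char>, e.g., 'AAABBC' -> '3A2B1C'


Scanning runs left to right:
  i=0: run of 'F' x 5 -> '5F'
  i=5: run of 'G' x 2 -> '2G'
  i=7: run of 'F' x 1 -> '1F'
  i=8: run of 'B' x 2 -> '2B'
  i=10: run of 'G' x 9 -> '9G'
  i=19: run of 'B' x 9 -> '9B'

RLE = 5F2G1F2B9G9B


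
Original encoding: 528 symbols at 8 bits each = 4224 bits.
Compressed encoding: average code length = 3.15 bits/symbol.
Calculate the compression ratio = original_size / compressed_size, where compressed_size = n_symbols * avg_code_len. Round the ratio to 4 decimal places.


original_size = n_symbols * orig_bits = 528 * 8 = 4224 bits
compressed_size = n_symbols * avg_code_len = 528 * 3.15 = 1663.2 bits
ratio = original_size / compressed_size = 4224 / 1663.2 = 2.5397

Compression ratio = 2.5397


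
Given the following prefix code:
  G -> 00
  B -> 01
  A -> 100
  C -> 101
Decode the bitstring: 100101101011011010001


Decoding step by step:
Bits 100 -> A
Bits 101 -> C
Bits 101 -> C
Bits 01 -> B
Bits 101 -> C
Bits 101 -> C
Bits 00 -> G
Bits 01 -> B


Decoded message: ACCBCCGB


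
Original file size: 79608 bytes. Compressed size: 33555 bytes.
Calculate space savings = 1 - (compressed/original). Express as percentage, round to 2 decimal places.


ratio = compressed/original = 33555/79608 = 0.421503
savings = 1 - ratio = 1 - 0.421503 = 0.578497
as a percentage: 0.578497 * 100 = 57.85%

Space savings = 1 - 33555/79608 = 57.85%


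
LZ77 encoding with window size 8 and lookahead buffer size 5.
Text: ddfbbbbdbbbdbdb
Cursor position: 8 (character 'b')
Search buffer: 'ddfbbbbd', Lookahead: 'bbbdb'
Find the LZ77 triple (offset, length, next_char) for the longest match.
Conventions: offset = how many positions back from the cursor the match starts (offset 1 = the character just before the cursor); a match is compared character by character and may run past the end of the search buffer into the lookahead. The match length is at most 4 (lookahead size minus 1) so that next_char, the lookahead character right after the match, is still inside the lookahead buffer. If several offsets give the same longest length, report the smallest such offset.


Try each offset into the search buffer:
  offset=1 (pos 7, char 'd'): match length 0
  offset=2 (pos 6, char 'b'): match length 1
  offset=3 (pos 5, char 'b'): match length 2
  offset=4 (pos 4, char 'b'): match length 4
  offset=5 (pos 3, char 'b'): match length 3
  offset=6 (pos 2, char 'f'): match length 0
  offset=7 (pos 1, char 'd'): match length 0
  offset=8 (pos 0, char 'd'): match length 0
Longest match has length 4 at offset 4.
next_char = character at position 8 + 4 = 12 -> 'b'

Best match: offset=4, length=4 (matching 'bbbd' starting at position 4)
LZ77 triple: (4, 4, 'b')


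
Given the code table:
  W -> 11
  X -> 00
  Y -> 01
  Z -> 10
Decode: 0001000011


Decoding:
00 -> X
01 -> Y
00 -> X
00 -> X
11 -> W


Result: XYXXW


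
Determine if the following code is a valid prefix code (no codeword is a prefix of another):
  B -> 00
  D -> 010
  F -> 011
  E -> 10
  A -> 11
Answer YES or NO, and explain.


Checking each pair (does one codeword prefix another?):
  B='00' vs D='010': no prefix
  B='00' vs F='011': no prefix
  B='00' vs E='10': no prefix
  B='00' vs A='11': no prefix
  D='010' vs B='00': no prefix
  D='010' vs F='011': no prefix
  D='010' vs E='10': no prefix
  D='010' vs A='11': no prefix
  F='011' vs B='00': no prefix
  F='011' vs D='010': no prefix
  F='011' vs E='10': no prefix
  F='011' vs A='11': no prefix
  E='10' vs B='00': no prefix
  E='10' vs D='010': no prefix
  E='10' vs F='011': no prefix
  E='10' vs A='11': no prefix
  A='11' vs B='00': no prefix
  A='11' vs D='010': no prefix
  A='11' vs F='011': no prefix
  A='11' vs E='10': no prefix
No violation found over all pairs.

YES -- this is a valid prefix code. No codeword is a prefix of any other codeword.


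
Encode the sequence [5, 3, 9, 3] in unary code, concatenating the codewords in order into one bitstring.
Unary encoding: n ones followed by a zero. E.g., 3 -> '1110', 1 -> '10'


Encode each number as n ones followed by a terminating 0:
  5 -> 111110 (6 bits)
  3 -> 1110 (4 bits)
  9 -> 1111111110 (10 bits)
  3 -> 1110 (4 bits)
Total length = 6 + 4 + 10 + 4 = 24 bits.

Unary([5, 3, 9, 3]) = 111110111011111111101110 (24 bits)


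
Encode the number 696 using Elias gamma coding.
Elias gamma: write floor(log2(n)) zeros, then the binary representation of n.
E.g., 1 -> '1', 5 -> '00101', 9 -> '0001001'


num_bits = floor(log2(696)) + 1 = 10
leading_zeros = num_bits - 1 = 9
binary(696) = 1010111000

Elias gamma(696) = '000000000' + '1010111000' = 0000000001010111000 (19 bits)


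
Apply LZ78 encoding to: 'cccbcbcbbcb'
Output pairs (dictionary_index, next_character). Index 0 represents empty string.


LZ78 encoding steps:
Dictionary: {0: ''}
Step 1: w='' (idx 0), next='c' -> output (0, 'c'), add 'c' as idx 1
Step 2: w='c' (idx 1), next='c' -> output (1, 'c'), add 'cc' as idx 2
Step 3: w='' (idx 0), next='b' -> output (0, 'b'), add 'b' as idx 3
Step 4: w='c' (idx 1), next='b' -> output (1, 'b'), add 'cb' as idx 4
Step 5: w='cb' (idx 4), next='b' -> output (4, 'b'), add 'cbb' as idx 5
Step 6: w='cb' (idx 4), end of input -> output (4, '')


Encoded: [(0, 'c'), (1, 'c'), (0, 'b'), (1, 'b'), (4, 'b'), (4, '')]


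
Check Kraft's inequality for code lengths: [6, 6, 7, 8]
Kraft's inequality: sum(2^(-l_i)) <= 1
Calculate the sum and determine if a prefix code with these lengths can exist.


Sum = 2^(-6) + 2^(-6) + 2^(-7) + 2^(-8)
    = 0.015625 + 0.015625 + 0.0078125 + 0.00390625
    = 11/256 = 0.04296875
Since 0.04296875 <= 1, Kraft's inequality IS satisfied.
A prefix code with these lengths CAN exist.

Kraft sum = 0.04296875. Satisfied.


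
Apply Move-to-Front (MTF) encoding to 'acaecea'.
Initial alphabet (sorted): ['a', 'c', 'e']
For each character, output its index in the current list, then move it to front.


MTF encoding:
'a': index 0 in ['a', 'c', 'e'] -> ['a', 'c', 'e']
'c': index 1 in ['a', 'c', 'e'] -> ['c', 'a', 'e']
'a': index 1 in ['c', 'a', 'e'] -> ['a', 'c', 'e']
'e': index 2 in ['a', 'c', 'e'] -> ['e', 'a', 'c']
'c': index 2 in ['e', 'a', 'c'] -> ['c', 'e', 'a']
'e': index 1 in ['c', 'e', 'a'] -> ['e', 'c', 'a']
'a': index 2 in ['e', 'c', 'a'] -> ['a', 'e', 'c']


Output: [0, 1, 1, 2, 2, 1, 2]


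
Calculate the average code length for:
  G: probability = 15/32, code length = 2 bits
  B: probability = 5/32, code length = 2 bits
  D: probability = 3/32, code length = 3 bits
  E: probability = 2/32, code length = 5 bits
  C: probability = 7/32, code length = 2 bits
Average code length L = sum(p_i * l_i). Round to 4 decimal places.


Weighted contributions p_i * l_i:
  G: (15/32) * 2 = 30/32
  B: (5/32) * 2 = 10/32
  D: (3/32) * 3 = 9/32
  E: (2/32) * 5 = 10/32
  C: (7/32) * 2 = 14/32
Sum = (30 + 10 + 9 + 10 + 14)/32 = 73/32

L = 73/32 = 2.2813 bits/symbol


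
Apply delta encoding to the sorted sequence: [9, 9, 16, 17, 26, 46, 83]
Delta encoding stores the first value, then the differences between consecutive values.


First value: 9
Deltas:
  9 - 9 = 0
  16 - 9 = 7
  17 - 16 = 1
  26 - 17 = 9
  46 - 26 = 20
  83 - 46 = 37


Delta encoded: [9, 0, 7, 1, 9, 20, 37]


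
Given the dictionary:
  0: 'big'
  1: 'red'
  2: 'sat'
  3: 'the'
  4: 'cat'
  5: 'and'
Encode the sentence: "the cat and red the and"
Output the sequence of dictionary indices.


Look up each word in the dictionary:
  'the' -> 3
  'cat' -> 4
  'and' -> 5
  'red' -> 1
  'the' -> 3
  'and' -> 5

Encoded: [3, 4, 5, 1, 3, 5]


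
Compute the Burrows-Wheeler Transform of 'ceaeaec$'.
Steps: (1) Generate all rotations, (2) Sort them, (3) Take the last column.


Rotations (sorted):
  0: $ceaeaec -> last char: c
  1: aeaec$ce -> last char: e
  2: aec$ceae -> last char: e
  3: c$ceaeae -> last char: e
  4: ceaeaec$ -> last char: $
  5: eaeaec$c -> last char: c
  6: eaec$cea -> last char: a
  7: ec$ceaea -> last char: a


BWT = ceee$caa


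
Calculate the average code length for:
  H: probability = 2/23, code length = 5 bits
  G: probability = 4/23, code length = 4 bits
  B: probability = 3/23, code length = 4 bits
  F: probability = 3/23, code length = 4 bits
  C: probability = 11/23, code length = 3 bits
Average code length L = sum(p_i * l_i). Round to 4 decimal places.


Weighted contributions p_i * l_i:
  H: (2/23) * 5 = 10/23
  G: (4/23) * 4 = 16/23
  B: (3/23) * 4 = 12/23
  F: (3/23) * 4 = 12/23
  C: (11/23) * 3 = 33/23
Sum = (10 + 16 + 12 + 12 + 33)/23 = 83/23

L = 83/23 = 3.6087 bits/symbol


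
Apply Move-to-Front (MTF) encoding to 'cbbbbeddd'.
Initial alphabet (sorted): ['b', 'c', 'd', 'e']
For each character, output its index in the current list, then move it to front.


MTF encoding:
'c': index 1 in ['b', 'c', 'd', 'e'] -> ['c', 'b', 'd', 'e']
'b': index 1 in ['c', 'b', 'd', 'e'] -> ['b', 'c', 'd', 'e']
'b': index 0 in ['b', 'c', 'd', 'e'] -> ['b', 'c', 'd', 'e']
'b': index 0 in ['b', 'c', 'd', 'e'] -> ['b', 'c', 'd', 'e']
'b': index 0 in ['b', 'c', 'd', 'e'] -> ['b', 'c', 'd', 'e']
'e': index 3 in ['b', 'c', 'd', 'e'] -> ['e', 'b', 'c', 'd']
'd': index 3 in ['e', 'b', 'c', 'd'] -> ['d', 'e', 'b', 'c']
'd': index 0 in ['d', 'e', 'b', 'c'] -> ['d', 'e', 'b', 'c']
'd': index 0 in ['d', 'e', 'b', 'c'] -> ['d', 'e', 'b', 'c']


Output: [1, 1, 0, 0, 0, 3, 3, 0, 0]


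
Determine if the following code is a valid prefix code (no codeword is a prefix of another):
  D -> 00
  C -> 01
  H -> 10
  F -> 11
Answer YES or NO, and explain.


Checking each pair (does one codeword prefix another?):
  D='00' vs C='01': no prefix
  D='00' vs H='10': no prefix
  D='00' vs F='11': no prefix
  C='01' vs D='00': no prefix
  C='01' vs H='10': no prefix
  C='01' vs F='11': no prefix
  H='10' vs D='00': no prefix
  H='10' vs C='01': no prefix
  H='10' vs F='11': no prefix
  F='11' vs D='00': no prefix
  F='11' vs C='01': no prefix
  F='11' vs H='10': no prefix
No violation found over all pairs.

YES -- this is a valid prefix code. No codeword is a prefix of any other codeword.


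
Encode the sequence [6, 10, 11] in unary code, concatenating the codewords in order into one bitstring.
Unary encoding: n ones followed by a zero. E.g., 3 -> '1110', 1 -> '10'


Encode each number as n ones followed by a terminating 0:
  6 -> 1111110 (7 bits)
  10 -> 11111111110 (11 bits)
  11 -> 111111111110 (12 bits)
Total length = 7 + 11 + 12 = 30 bits.

Unary([6, 10, 11]) = 111111011111111110111111111110 (30 bits)


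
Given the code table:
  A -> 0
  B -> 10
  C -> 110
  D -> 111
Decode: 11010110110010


Decoding:
110 -> C
10 -> B
110 -> C
110 -> C
0 -> A
10 -> B


Result: CBCCAB


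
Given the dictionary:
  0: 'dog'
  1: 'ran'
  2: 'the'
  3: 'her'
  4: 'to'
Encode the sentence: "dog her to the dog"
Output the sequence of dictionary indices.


Look up each word in the dictionary:
  'dog' -> 0
  'her' -> 3
  'to' -> 4
  'the' -> 2
  'dog' -> 0

Encoded: [0, 3, 4, 2, 0]


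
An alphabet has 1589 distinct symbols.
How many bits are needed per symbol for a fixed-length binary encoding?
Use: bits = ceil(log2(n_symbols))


log2(1589) = 10.6339
Bracket: 2^10 = 1024 < 1589 <= 2^11 = 2048
So ceil(log2(1589)) = 11

bits = ceil(log2(1589)) = ceil(10.6339) = 11 bits


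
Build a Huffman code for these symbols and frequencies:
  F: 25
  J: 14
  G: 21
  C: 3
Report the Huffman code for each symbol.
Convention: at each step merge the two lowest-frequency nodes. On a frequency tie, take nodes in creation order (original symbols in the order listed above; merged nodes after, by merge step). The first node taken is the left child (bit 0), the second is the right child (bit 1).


Huffman tree construction:
Step 1: Merge C(3) + J(14) = 17
Step 2: Merge (C+J)(17) + G(21) = 38
Step 3: Merge F(25) + ((C+J)+G)(38) = 63
Read each symbol's code off the tree from the root (left child = 0, right child = 1).

Codes:
  F: 0 (length 1)
  J: 101 (length 3)
  G: 11 (length 2)
  C: 100 (length 3)
Average code length: 118/63 = 1.8730 bits/symbol


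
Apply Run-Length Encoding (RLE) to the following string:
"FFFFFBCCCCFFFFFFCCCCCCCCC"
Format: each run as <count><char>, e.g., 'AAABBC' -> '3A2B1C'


Scanning runs left to right:
  i=0: run of 'F' x 5 -> '5F'
  i=5: run of 'B' x 1 -> '1B'
  i=6: run of 'C' x 4 -> '4C'
  i=10: run of 'F' x 6 -> '6F'
  i=16: run of 'C' x 9 -> '9C'

RLE = 5F1B4C6F9C


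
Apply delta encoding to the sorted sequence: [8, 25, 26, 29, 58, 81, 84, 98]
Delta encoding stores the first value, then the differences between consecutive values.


First value: 8
Deltas:
  25 - 8 = 17
  26 - 25 = 1
  29 - 26 = 3
  58 - 29 = 29
  81 - 58 = 23
  84 - 81 = 3
  98 - 84 = 14


Delta encoded: [8, 17, 1, 3, 29, 23, 3, 14]


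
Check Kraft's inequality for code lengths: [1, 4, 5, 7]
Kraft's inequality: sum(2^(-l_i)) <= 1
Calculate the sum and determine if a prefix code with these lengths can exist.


Sum = 2^(-1) + 2^(-4) + 2^(-5) + 2^(-7)
    = 0.5 + 0.0625 + 0.03125 + 0.0078125
    = 77/128 = 0.6015625
Since 0.6015625 <= 1, Kraft's inequality IS satisfied.
A prefix code with these lengths CAN exist.

Kraft sum = 0.6015625. Satisfied.


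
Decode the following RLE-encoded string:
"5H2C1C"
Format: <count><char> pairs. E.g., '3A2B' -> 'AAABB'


Expanding each <count><char> pair:
  5H -> 'HHHHH'
  2C -> 'CC'
  1C -> 'C'

Decoded = HHHHHCCC


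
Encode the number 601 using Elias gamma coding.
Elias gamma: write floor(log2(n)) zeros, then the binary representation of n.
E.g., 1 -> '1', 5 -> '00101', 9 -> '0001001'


num_bits = floor(log2(601)) + 1 = 10
leading_zeros = num_bits - 1 = 9
binary(601) = 1001011001

Elias gamma(601) = '000000000' + '1001011001' = 0000000001001011001 (19 bits)


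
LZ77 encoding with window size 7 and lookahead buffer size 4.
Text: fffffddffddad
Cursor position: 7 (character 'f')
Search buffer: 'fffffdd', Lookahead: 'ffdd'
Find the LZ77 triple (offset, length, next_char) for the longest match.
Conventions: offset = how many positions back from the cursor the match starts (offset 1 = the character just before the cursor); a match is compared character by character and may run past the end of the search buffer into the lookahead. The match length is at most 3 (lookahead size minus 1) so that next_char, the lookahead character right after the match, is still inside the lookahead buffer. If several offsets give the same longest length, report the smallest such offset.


Try each offset into the search buffer:
  offset=1 (pos 6, char 'd'): match length 0
  offset=2 (pos 5, char 'd'): match length 0
  offset=3 (pos 4, char 'f'): match length 1
  offset=4 (pos 3, char 'f'): match length 3
  offset=5 (pos 2, char 'f'): match length 2
  offset=6 (pos 1, char 'f'): match length 2
  offset=7 (pos 0, char 'f'): match length 2
Longest match has length 3 at offset 4.
next_char = character at position 7 + 3 = 10 -> 'd'

Best match: offset=4, length=3 (matching 'ffd' starting at position 3)
LZ77 triple: (4, 3, 'd')


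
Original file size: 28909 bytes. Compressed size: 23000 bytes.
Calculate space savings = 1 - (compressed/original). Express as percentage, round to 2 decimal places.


ratio = compressed/original = 23000/28909 = 0.7956
savings = 1 - ratio = 1 - 0.7956 = 0.2044
as a percentage: 0.2044 * 100 = 20.44%

Space savings = 1 - 23000/28909 = 20.44%


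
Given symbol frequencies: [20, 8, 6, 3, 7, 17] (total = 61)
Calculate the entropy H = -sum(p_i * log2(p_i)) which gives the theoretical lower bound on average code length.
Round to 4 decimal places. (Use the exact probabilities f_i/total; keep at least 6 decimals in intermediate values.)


Per-symbol terms -p_i * log2(p_i) with p_i = f_i/61:
  p = 20/61 = 0.327869: log2(p) = -1.608809, -p*log2(p) = 0.527478
  p = 8/61 = 0.131148: log2(p) = -2.930737, -p*log2(p) = 0.384359
  p = 6/61 = 0.098361: log2(p) = -3.345775, -p*log2(p) = 0.329093
  p = 3/61 = 0.049180: log2(p) = -4.345775, -p*log2(p) = 0.213727
  p = 7/61 = 0.114754: log2(p) = -3.123382, -p*log2(p) = 0.358421
  p = 17/61 = 0.278689: log2(p) = -1.843274, -p*log2(p) = 0.513699
H = 0.527478 + 0.384359 + 0.329093 + 0.213727 + 0.358421 + 0.513699 = 2.326777

H = 2.3268 bits/symbol


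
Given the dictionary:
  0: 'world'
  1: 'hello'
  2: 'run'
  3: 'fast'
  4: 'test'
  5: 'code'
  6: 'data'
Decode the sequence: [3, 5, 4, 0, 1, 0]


Look up each index in the dictionary:
  3 -> 'fast'
  5 -> 'code'
  4 -> 'test'
  0 -> 'world'
  1 -> 'hello'
  0 -> 'world'

Decoded: "fast code test world hello world"


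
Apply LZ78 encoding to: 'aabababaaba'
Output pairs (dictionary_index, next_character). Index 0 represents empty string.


LZ78 encoding steps:
Dictionary: {0: ''}
Step 1: w='' (idx 0), next='a' -> output (0, 'a'), add 'a' as idx 1
Step 2: w='a' (idx 1), next='b' -> output (1, 'b'), add 'ab' as idx 2
Step 3: w='ab' (idx 2), next='a' -> output (2, 'a'), add 'aba' as idx 3
Step 4: w='' (idx 0), next='b' -> output (0, 'b'), add 'b' as idx 4
Step 5: w='a' (idx 1), next='a' -> output (1, 'a'), add 'aa' as idx 5
Step 6: w='b' (idx 4), next='a' -> output (4, 'a'), add 'ba' as idx 6


Encoded: [(0, 'a'), (1, 'b'), (2, 'a'), (0, 'b'), (1, 'a'), (4, 'a')]


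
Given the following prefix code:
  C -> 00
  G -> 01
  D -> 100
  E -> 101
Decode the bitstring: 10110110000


Decoding step by step:
Bits 101 -> E
Bits 101 -> E
Bits 100 -> D
Bits 00 -> C


Decoded message: EEDC


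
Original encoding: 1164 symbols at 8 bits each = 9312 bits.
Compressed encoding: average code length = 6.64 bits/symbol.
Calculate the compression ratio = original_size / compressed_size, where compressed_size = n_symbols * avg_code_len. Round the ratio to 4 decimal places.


original_size = n_symbols * orig_bits = 1164 * 8 = 9312 bits
compressed_size = n_symbols * avg_code_len = 1164 * 6.64 = 7728.96 bits
ratio = original_size / compressed_size = 9312 / 7728.96 = 1.2048

Compression ratio = 1.2048


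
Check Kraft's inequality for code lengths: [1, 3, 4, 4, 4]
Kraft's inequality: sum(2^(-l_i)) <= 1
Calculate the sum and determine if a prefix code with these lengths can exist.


Sum = 2^(-1) + 2^(-3) + 2^(-4) + 2^(-4) + 2^(-4)
    = 0.5 + 0.125 + 0.0625 + 0.0625 + 0.0625
    = 13/16 = 0.8125
Since 0.8125 <= 1, Kraft's inequality IS satisfied.
A prefix code with these lengths CAN exist.

Kraft sum = 0.8125. Satisfied.


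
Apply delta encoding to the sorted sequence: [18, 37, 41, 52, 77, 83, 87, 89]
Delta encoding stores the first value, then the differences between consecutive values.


First value: 18
Deltas:
  37 - 18 = 19
  41 - 37 = 4
  52 - 41 = 11
  77 - 52 = 25
  83 - 77 = 6
  87 - 83 = 4
  89 - 87 = 2


Delta encoded: [18, 19, 4, 11, 25, 6, 4, 2]


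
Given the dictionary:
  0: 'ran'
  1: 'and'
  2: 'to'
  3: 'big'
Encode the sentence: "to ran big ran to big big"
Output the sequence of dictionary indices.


Look up each word in the dictionary:
  'to' -> 2
  'ran' -> 0
  'big' -> 3
  'ran' -> 0
  'to' -> 2
  'big' -> 3
  'big' -> 3

Encoded: [2, 0, 3, 0, 2, 3, 3]


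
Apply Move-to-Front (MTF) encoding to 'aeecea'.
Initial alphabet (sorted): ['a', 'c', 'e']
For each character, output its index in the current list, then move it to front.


MTF encoding:
'a': index 0 in ['a', 'c', 'e'] -> ['a', 'c', 'e']
'e': index 2 in ['a', 'c', 'e'] -> ['e', 'a', 'c']
'e': index 0 in ['e', 'a', 'c'] -> ['e', 'a', 'c']
'c': index 2 in ['e', 'a', 'c'] -> ['c', 'e', 'a']
'e': index 1 in ['c', 'e', 'a'] -> ['e', 'c', 'a']
'a': index 2 in ['e', 'c', 'a'] -> ['a', 'e', 'c']


Output: [0, 2, 0, 2, 1, 2]


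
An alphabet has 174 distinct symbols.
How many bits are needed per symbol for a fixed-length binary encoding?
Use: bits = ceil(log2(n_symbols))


log2(174) = 7.4429
Bracket: 2^7 = 128 < 174 <= 2^8 = 256
So ceil(log2(174)) = 8

bits = ceil(log2(174)) = ceil(7.4429) = 8 bits


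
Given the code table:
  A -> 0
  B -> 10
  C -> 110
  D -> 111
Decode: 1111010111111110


Decoding:
111 -> D
10 -> B
10 -> B
111 -> D
111 -> D
110 -> C


Result: DBBDDC


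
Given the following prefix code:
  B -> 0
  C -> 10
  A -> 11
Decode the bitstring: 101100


Decoding step by step:
Bits 10 -> C
Bits 11 -> A
Bits 0 -> B
Bits 0 -> B


Decoded message: CABB


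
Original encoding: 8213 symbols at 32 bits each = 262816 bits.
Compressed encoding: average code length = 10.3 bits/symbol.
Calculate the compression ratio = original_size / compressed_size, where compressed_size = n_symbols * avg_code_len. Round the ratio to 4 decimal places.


original_size = n_symbols * orig_bits = 8213 * 32 = 262816 bits
compressed_size = n_symbols * avg_code_len = 8213 * 10.3 = 84593.9 bits
ratio = original_size / compressed_size = 262816 / 84593.9 = 3.1068

Compression ratio = 3.1068


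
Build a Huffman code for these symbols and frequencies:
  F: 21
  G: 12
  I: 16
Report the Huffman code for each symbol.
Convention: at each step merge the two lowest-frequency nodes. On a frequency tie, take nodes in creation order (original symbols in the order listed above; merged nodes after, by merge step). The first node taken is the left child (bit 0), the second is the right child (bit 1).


Huffman tree construction:
Step 1: Merge G(12) + I(16) = 28
Step 2: Merge F(21) + (G+I)(28) = 49
Read each symbol's code off the tree from the root (left child = 0, right child = 1).

Codes:
  F: 0 (length 1)
  G: 10 (length 2)
  I: 11 (length 2)
Average code length: 77/49 = 1.5714 bits/symbol


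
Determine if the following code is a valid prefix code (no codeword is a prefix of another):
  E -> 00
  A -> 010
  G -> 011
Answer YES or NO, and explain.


Checking each pair (does one codeword prefix another?):
  E='00' vs A='010': no prefix
  E='00' vs G='011': no prefix
  A='010' vs E='00': no prefix
  A='010' vs G='011': no prefix
  G='011' vs E='00': no prefix
  G='011' vs A='010': no prefix
No violation found over all pairs.

YES -- this is a valid prefix code. No codeword is a prefix of any other codeword.


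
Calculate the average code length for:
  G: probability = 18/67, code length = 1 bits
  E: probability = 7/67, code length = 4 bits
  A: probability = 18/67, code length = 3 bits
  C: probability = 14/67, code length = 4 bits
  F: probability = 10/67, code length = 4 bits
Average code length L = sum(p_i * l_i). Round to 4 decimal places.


Weighted contributions p_i * l_i:
  G: (18/67) * 1 = 18/67
  E: (7/67) * 4 = 28/67
  A: (18/67) * 3 = 54/67
  C: (14/67) * 4 = 56/67
  F: (10/67) * 4 = 40/67
Sum = (18 + 28 + 54 + 56 + 40)/67 = 196/67

L = 196/67 = 2.9254 bits/symbol


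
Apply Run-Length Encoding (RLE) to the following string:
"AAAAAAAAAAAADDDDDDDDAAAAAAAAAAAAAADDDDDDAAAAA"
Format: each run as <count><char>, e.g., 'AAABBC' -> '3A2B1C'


Scanning runs left to right:
  i=0: run of 'A' x 12 -> '12A'
  i=12: run of 'D' x 8 -> '8D'
  i=20: run of 'A' x 14 -> '14A'
  i=34: run of 'D' x 6 -> '6D'
  i=40: run of 'A' x 5 -> '5A'

RLE = 12A8D14A6D5A


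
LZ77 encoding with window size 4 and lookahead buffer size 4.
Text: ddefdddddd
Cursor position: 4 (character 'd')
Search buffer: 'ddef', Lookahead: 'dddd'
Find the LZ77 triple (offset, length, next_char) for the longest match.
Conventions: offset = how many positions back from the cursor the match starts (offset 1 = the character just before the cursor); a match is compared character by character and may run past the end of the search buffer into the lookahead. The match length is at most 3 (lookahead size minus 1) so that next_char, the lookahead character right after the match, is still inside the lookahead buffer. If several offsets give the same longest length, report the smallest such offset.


Try each offset into the search buffer:
  offset=1 (pos 3, char 'f'): match length 0
  offset=2 (pos 2, char 'e'): match length 0
  offset=3 (pos 1, char 'd'): match length 1
  offset=4 (pos 0, char 'd'): match length 2
Longest match has length 2 at offset 4.
next_char = character at position 4 + 2 = 6 -> 'd'

Best match: offset=4, length=2 (matching 'dd' starting at position 0)
LZ77 triple: (4, 2, 'd')


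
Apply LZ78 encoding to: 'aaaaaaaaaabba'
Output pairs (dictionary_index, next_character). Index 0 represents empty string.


LZ78 encoding steps:
Dictionary: {0: ''}
Step 1: w='' (idx 0), next='a' -> output (0, 'a'), add 'a' as idx 1
Step 2: w='a' (idx 1), next='a' -> output (1, 'a'), add 'aa' as idx 2
Step 3: w='aa' (idx 2), next='a' -> output (2, 'a'), add 'aaa' as idx 3
Step 4: w='aaa' (idx 3), next='a' -> output (3, 'a'), add 'aaaa' as idx 4
Step 5: w='' (idx 0), next='b' -> output (0, 'b'), add 'b' as idx 5
Step 6: w='b' (idx 5), next='a' -> output (5, 'a'), add 'ba' as idx 6


Encoded: [(0, 'a'), (1, 'a'), (2, 'a'), (3, 'a'), (0, 'b'), (5, 'a')]


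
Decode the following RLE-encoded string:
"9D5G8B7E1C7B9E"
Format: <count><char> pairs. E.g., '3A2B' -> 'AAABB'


Expanding each <count><char> pair:
  9D -> 'DDDDDDDDD'
  5G -> 'GGGGG'
  8B -> 'BBBBBBBB'
  7E -> 'EEEEEEE'
  1C -> 'C'
  7B -> 'BBBBBBB'
  9E -> 'EEEEEEEEE'

Decoded = DDDDDDDDDGGGGGBBBBBBBBEEEEEEECBBBBBBBEEEEEEEEE


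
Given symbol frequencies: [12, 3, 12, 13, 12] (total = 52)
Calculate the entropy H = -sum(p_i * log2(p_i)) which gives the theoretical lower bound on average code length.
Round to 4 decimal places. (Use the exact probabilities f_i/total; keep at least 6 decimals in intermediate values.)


Per-symbol terms -p_i * log2(p_i) with p_i = f_i/52:
  p = 12/52 = 0.230769: log2(p) = -2.115477, -p*log2(p) = 0.488187
  p = 3/52 = 0.057692: log2(p) = -4.115477, -p*log2(p) = 0.237431
  p = 12/52 = 0.230769: log2(p) = -2.115477, -p*log2(p) = 0.488187
  p = 13/52 = 0.250000: log2(p) = -2.000000, -p*log2(p) = 0.500000
  p = 12/52 = 0.230769: log2(p) = -2.115477, -p*log2(p) = 0.488187
H = 0.488187 + 0.237431 + 0.488187 + 0.500000 + 0.488187 = 2.201992

H = 2.202 bits/symbol


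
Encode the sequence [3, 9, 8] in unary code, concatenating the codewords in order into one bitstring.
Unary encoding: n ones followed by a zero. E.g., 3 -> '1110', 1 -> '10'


Encode each number as n ones followed by a terminating 0:
  3 -> 1110 (4 bits)
  9 -> 1111111110 (10 bits)
  8 -> 111111110 (9 bits)
Total length = 4 + 10 + 9 = 23 bits.

Unary([3, 9, 8]) = 11101111111110111111110 (23 bits)


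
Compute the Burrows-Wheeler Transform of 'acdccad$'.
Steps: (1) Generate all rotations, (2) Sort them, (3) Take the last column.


Rotations (sorted):
  0: $acdccad -> last char: d
  1: acdccad$ -> last char: $
  2: ad$acdcc -> last char: c
  3: cad$acdc -> last char: c
  4: ccad$acd -> last char: d
  5: cdccad$a -> last char: a
  6: d$acdcca -> last char: a
  7: dccad$ac -> last char: c


BWT = d$ccdaac


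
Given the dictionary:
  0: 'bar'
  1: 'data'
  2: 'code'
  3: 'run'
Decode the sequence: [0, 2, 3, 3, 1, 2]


Look up each index in the dictionary:
  0 -> 'bar'
  2 -> 'code'
  3 -> 'run'
  3 -> 'run'
  1 -> 'data'
  2 -> 'code'

Decoded: "bar code run run data code"


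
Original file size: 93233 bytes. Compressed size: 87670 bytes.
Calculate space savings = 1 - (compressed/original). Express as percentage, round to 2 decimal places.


ratio = compressed/original = 87670/93233 = 0.940332
savings = 1 - ratio = 1 - 0.940332 = 0.059668
as a percentage: 0.059668 * 100 = 5.97%

Space savings = 1 - 87670/93233 = 5.97%
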